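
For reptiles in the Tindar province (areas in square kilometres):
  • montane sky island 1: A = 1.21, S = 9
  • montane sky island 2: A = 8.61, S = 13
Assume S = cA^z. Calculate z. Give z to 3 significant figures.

Taking logs: ln S = ln c + z ln A, so z = (ln S₂ − ln S₁)/(ln A₂ − ln A₁).
z = ln(13/9) / ln(8.61/1.21) = ln(1.444) / ln(7.116) = 0.3677 / 1.9623 = 0.1874

0.187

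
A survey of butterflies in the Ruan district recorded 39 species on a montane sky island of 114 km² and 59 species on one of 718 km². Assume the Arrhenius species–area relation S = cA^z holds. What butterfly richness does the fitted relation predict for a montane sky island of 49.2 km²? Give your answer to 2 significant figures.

z = ln(59/39) / ln(718/114) = 0.4140 / 1.8403 = 0.2250
c = 39 / 114^0.2250 = 39 / 2.902 = 13.44
S₃ = 13.44 × 49.2^0.2250 = 13.44 × 2.402 ≈ 32.28

32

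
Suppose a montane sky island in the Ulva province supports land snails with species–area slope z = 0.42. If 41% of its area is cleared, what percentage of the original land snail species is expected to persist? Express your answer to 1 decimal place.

S_new/S_old = (A_new/A_old)^z = 0.59^0.42
= exp(0.42 × ln 0.59) = exp(0.42 × -0.5276) = exp(-0.2216) ≈ 0.8012

80.1%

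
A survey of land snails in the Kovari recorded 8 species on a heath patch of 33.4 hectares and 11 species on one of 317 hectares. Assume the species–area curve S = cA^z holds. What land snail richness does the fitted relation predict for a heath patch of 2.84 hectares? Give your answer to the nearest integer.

6

z = ln(11/8) / ln(317/33.4) = 0.3185 / 2.2503 = 0.1415
c = 8 / 33.4^0.1415 = 8 / 1.643 = 4.869
S₃ = 4.869 × 2.84^0.1415 = 4.869 × 1.159 ≈ 5.644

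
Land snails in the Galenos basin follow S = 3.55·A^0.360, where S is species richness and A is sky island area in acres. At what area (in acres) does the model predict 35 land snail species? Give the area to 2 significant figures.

580 acres

35 = 3.55 × A^0.36  ⇒  A^0.36 = 35/3.55 = 9.859
ln A = ln(9.859) / 0.36 = 2.2884 / 0.36 = 6.3567
A = e^6.3567 ≈ 576.3 acres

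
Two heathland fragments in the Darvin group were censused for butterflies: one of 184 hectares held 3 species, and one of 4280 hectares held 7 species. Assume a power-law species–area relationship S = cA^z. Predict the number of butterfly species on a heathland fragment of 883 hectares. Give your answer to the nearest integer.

5

z = ln(7/3) / ln(4280/184) = 0.8473 / 3.1468 = 0.2693
c = 3 / 184^0.2693 = 3 / 4.072 = 0.7367
S₃ = 0.7367 × 883^0.2693 = 0.7367 × 6.212 ≈ 4.576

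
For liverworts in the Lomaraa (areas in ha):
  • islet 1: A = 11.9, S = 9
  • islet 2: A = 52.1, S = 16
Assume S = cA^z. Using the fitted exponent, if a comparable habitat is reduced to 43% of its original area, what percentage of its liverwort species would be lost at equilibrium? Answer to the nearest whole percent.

z = ln(16/9) / ln(52.1/11.9) = 0.5754 / 1.4766 = 0.3896
S_new/S_old = (A_new/A_old)^z = 0.43^0.3896 = exp(0.3896 × -0.8440) = 0.7198
Fraction lost = 1 − 0.7198 = 0.2802

28%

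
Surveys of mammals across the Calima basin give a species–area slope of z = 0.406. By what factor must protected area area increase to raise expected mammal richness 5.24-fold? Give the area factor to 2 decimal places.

(A₂/A₁)^0.406 = 5.24, so A₂/A₁ = 5.24^(1/0.406) = 5.24^2.463
ln(A₂/A₁) = ln 5.24 / 0.406 = 1.6563 / 0.406 = 4.0796
A₂/A₁ = e^4.0796 ≈ 59.12

59.12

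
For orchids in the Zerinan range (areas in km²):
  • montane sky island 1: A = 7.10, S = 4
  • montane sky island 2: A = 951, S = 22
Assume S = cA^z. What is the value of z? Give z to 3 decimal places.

0.348

Taking logs: ln S = ln c + z ln A, so z = (ln S₂ − ln S₁)/(ln A₂ − ln A₁).
z = ln(22/4) / ln(951/7.1) = ln(5.5) / ln(133.9) = 1.7047 / 4.8974 = 0.3481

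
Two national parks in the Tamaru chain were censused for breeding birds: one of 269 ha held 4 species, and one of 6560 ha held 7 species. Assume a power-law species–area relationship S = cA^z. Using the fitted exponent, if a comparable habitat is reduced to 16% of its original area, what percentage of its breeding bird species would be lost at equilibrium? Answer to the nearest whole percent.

27%

z = ln(7/4) / ln(6560/269) = 0.5596 / 3.1940 = 0.1752
S_new/S_old = (A_new/A_old)^z = 0.16^0.1752 = exp(0.1752 × -1.8326) = 0.7254
Fraction lost = 1 − 0.7254 = 0.2746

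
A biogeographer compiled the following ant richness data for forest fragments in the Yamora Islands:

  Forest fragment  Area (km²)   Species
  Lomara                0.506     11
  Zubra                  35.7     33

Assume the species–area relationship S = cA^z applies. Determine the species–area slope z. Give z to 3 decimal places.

0.258

Taking logs: ln S = ln c + z ln A, so z = (ln S₂ − ln S₁)/(ln A₂ − ln A₁).
z = ln(33/11) / ln(35.7/0.506) = ln(3) / ln(70.55) = 1.0986 / 4.2564 = 0.2581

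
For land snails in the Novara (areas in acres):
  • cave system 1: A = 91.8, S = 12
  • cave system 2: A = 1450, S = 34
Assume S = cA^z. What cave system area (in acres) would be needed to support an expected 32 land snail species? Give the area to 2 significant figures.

z = ln(34/12) / ln(1450/91.8) = 1.0415 / 2.7597 = 0.3774
c = 12 / 91.8^0.3774 = 12 / 5.505 = 2.18
A = (32/2.18)^(1/0.3774) ⇒ ln A = ln(14.68)/0.3774 = 7.1187
A = e^7.1187 ≈ 1235 acres

1200 acres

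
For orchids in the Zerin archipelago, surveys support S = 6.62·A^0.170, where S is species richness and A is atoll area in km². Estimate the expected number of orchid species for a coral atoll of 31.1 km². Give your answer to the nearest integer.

S = 6.62 × 31.1^0.17 = 6.62 × 1.794 ≈ 11.87

12 species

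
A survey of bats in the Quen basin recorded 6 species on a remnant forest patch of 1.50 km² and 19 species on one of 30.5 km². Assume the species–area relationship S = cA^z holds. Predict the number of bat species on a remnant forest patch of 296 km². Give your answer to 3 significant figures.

45.3

z = ln(19/6) / ln(30.5/1.5) = 1.1527 / 3.0123 = 0.3827
c = 6 / 1.5^0.3827 = 6 / 1.168 = 5.138
S₃ = 5.138 × 296^0.3827 = 5.138 × 8.824 ≈ 45.34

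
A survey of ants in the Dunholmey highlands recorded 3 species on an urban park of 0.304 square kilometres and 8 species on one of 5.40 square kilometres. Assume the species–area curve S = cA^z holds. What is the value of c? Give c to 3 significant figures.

z = ln(S₂/S₁) / ln(A₂/A₁) = ln(8/3) / ln(5.4/0.304) = 0.9808 / 2.8771 = 0.3409
c = S₁ / A₁^z = 3 / 0.304^0.3409 = 3 / 0.6664 = 4.502

4.50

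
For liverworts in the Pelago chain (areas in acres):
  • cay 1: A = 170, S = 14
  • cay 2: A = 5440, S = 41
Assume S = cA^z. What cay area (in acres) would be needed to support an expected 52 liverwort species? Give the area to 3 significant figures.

11700 acres

z = ln(41/14) / ln(5440/170) = 1.0745 / 3.4657 = 0.3100
c = 14 / 170^0.3100 = 14 / 4.915 = 2.848
A = (52/2.848)^(1/0.3100) ⇒ ln A = ln(18.26)/0.3100 = 9.3681
A = e^9.3681 ≈ 11709 acres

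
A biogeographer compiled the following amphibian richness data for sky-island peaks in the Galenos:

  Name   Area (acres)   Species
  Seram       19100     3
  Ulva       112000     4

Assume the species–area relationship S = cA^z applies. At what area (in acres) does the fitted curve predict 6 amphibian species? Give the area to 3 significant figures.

z = ln(4/3) / ln(112000/19100) = 0.2877 / 1.7688 = 0.1626
c = 3 / 19100^0.1626 = 3 / 4.969 = 0.6037
A = (6/0.6037)^(1/0.1626) ⇒ ln A = ln(9.938)/0.1626 = 14.1193
A = e^14.1193 ≈ 1354919 acres

1350000 acres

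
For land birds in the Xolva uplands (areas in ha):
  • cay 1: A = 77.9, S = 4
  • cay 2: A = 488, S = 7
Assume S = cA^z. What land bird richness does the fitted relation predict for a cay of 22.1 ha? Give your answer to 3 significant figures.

2.72

z = ln(7/4) / ln(488/77.9) = 0.5596 / 1.8349 = 0.3050
c = 4 / 77.9^0.3050 = 4 / 3.775 = 1.06
S₃ = 1.06 × 22.1^0.3050 = 1.06 × 2.571 ≈ 2.724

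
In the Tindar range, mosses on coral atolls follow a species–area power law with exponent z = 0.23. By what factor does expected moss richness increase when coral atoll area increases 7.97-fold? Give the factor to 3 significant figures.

1.61

S₂/S₁ = (A₂/A₁)^z = 7.97^0.23
ln(S₂/S₁) = 0.23 × ln 7.97 = 0.23 × 2.0757 = 0.4774
S₂/S₁ = e^0.4774 ≈ 1.612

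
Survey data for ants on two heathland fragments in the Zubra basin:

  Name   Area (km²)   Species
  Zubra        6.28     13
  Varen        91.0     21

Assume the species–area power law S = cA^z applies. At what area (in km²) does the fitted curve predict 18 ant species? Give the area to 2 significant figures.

39 km²

z = ln(21/13) / ln(91/6.28) = 0.4796 / 2.6735 = 0.1794
c = 13 / 6.28^0.1794 = 13 / 1.39 = 9.35
A = (18/9.35)^(1/0.1794) ⇒ ln A = ln(1.925)/0.1794 = 3.6515
A = e^3.6515 ≈ 38.53 km²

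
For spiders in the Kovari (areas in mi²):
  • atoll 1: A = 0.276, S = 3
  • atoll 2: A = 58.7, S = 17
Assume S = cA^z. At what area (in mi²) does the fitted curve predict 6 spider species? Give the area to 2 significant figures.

2.4 mi²

z = ln(17/3) / ln(58.7/0.276) = 1.7346 / 5.3598 = 0.3236
c = 3 / 0.276^0.3236 = 3 / 0.6593 = 4.551
A = (6/4.551)^(1/0.3236) ⇒ ln A = ln(1.319)/0.3236 = 0.8544
A = e^0.8544 ≈ 2.35 mi²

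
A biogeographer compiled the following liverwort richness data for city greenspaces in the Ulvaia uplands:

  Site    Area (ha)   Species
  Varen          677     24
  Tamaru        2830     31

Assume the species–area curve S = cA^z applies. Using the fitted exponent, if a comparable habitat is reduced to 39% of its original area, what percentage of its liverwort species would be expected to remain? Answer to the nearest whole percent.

z = ln(31/24) / ln(2830/677) = 0.2559 / 1.4304 = 0.1789
S_new/S_old = (A_new/A_old)^z = 0.39^0.1789 = exp(0.1789 × -0.9416) = 0.8449

84%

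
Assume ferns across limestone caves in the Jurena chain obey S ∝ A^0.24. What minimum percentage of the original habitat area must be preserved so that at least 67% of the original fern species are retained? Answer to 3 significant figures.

18.9%

Need (A_new/A_old)^0.24 = 0.67, so A_new/A_old = 0.67^(1/0.24) = 0.67^4.167
ln(A_new/A_old) = ln 0.67 / 0.24 = -0.4005 / 0.24 = -1.6687
A_new/A_old = e^-1.6687 ≈ 0.1885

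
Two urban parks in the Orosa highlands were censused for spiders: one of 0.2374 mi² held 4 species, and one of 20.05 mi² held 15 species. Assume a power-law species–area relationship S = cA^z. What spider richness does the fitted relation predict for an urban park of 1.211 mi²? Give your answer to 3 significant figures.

z = ln(15/4) / ln(20.05/0.2374) = 1.3218 / 4.4362 = 0.2979
c = 4 / 0.2374^0.2979 = 4 / 0.6515 = 6.139
S₃ = 6.139 × 1.211^0.2979 = 6.139 × 1.059 ≈ 6.5

6.50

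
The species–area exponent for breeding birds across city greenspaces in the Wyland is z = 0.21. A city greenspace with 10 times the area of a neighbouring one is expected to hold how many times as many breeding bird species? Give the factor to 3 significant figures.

S₂/S₁ = (A₂/A₁)^z = 10^0.21
ln(S₂/S₁) = 0.21 × ln 10 = 0.21 × 2.3026 = 0.4835
S₂/S₁ = e^0.4835 ≈ 1.622

1.62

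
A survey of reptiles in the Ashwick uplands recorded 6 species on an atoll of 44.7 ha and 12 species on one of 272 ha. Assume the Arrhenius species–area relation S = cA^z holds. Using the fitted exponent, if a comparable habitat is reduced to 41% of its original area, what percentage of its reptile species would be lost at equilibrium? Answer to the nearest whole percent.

z = ln(12/6) / ln(272/44.7) = 0.6931 / 1.8058 = 0.3838
S_new/S_old = (A_new/A_old)^z = 0.41^0.3838 = exp(0.3838 × -0.8916) = 0.7102
Fraction lost = 1 − 0.7102 = 0.2898

29%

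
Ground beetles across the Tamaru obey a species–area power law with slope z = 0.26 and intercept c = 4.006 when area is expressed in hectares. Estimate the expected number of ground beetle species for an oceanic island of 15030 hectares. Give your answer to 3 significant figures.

S = 4.006 × 15030^0.26 = 4.006 × 12.19 ≈ 48.83

48.8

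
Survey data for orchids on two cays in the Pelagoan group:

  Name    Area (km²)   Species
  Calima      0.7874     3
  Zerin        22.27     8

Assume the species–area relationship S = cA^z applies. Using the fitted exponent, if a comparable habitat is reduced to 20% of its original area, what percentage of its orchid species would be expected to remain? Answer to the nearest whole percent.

z = ln(8/3) / ln(22.27/0.7874) = 0.9808 / 3.3423 = 0.2935
S_new/S_old = (A_new/A_old)^z = 0.2^0.2935 = exp(0.2935 × -1.6094) = 0.6236

62%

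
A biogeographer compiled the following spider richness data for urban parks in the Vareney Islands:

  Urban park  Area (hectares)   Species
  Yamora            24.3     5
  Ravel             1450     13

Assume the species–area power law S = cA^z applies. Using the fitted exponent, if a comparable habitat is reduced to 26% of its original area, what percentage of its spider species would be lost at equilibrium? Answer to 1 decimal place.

27.0%

z = ln(13/5) / ln(1450/24.3) = 0.9555 / 4.0888 = 0.2337
S_new/S_old = (A_new/A_old)^z = 0.26^0.2337 = exp(0.2337 × -1.3471) = 0.7299
Fraction lost = 1 − 0.7299 = 0.2701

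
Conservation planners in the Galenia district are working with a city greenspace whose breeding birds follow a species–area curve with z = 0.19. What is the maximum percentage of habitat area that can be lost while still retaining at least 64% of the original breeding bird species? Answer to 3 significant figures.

Need (A_new/A_old)^0.19 = 0.64, so A_new/A_old = 0.64^(1/0.19) = 0.64^5.263
ln(A_new/A_old) = ln 0.64 / 0.19 = -0.4463 / 0.19 = -2.3489
A_new/A_old = e^-2.3489 ≈ 0.09548
Fraction that can be lost = 1 − 0.09548 = 0.9045

90.5%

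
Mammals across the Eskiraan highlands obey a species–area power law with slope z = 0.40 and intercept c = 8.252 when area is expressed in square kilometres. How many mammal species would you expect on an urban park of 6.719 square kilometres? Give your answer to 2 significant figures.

18

S = 8.252 × 6.719^0.4
ln S = ln 8.252 + 0.4 × ln 6.719 = 2.1105 + 0.4 × 1.9049 = 2.8724
S = e^2.8724 ≈ 17.68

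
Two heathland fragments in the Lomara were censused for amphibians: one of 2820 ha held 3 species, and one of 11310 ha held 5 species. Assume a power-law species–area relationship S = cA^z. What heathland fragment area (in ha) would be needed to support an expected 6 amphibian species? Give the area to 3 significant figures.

z = ln(5/3) / ln(11310/2820) = 0.5108 / 1.3890 = 0.3678
c = 3 / 2820^0.3678 = 3 / 18.57 = 0.1615
A = (6/0.1615)^(1/0.3678) ⇒ ln A = ln(37.15)/0.3678 = 9.8292
A = e^9.8292 ≈ 18568 ha

18600 ha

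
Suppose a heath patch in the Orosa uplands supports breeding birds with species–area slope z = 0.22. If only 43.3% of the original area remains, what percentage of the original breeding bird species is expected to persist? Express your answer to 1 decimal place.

83.2%

S_new/S_old = (A_new/A_old)^z = 0.433^0.22
= exp(0.22 × ln 0.433) = exp(0.22 × -0.8370) = exp(-0.1841) ≈ 0.8318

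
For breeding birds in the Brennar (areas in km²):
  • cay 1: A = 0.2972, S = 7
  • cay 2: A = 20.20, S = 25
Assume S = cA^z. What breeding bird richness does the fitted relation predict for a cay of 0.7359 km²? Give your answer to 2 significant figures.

z = ln(25/7) / ln(20.2/0.2972) = 1.2730 / 4.2190 = 0.3017
c = 7 / 0.2972^0.3017 = 7 / 0.6934 = 10.09
S₃ = 10.09 × 0.7359^0.3017 = 10.09 × 0.9116 ≈ 9.203

9.2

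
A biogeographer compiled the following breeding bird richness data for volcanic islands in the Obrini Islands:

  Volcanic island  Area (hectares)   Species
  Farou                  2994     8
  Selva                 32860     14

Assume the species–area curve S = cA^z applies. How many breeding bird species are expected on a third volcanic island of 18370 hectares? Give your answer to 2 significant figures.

z = ln(14/8) / ln(32860/2994) = 0.5596 / 2.3956 = 0.2336
c = 8 / 2994^0.2336 = 8 / 6.487 = 1.233
S₃ = 1.233 × 18370^0.2336 = 1.233 × 9.91 ≈ 12.22

12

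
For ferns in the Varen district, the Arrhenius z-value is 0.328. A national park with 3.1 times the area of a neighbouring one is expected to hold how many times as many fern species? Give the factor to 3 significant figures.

1.45

S₂/S₁ = (A₂/A₁)^z = 3.1^0.328
ln(S₂/S₁) = 0.328 × ln 3.1 = 0.328 × 1.1314 = 0.3711
S₂/S₁ = e^0.3711 ≈ 1.449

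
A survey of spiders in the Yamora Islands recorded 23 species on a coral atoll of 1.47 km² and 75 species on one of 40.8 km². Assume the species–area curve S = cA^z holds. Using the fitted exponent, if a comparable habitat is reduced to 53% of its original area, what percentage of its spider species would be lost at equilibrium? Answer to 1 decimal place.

z = ln(75/23) / ln(40.8/1.47) = 1.1820 / 3.3234 = 0.3557
S_new/S_old = (A_new/A_old)^z = 0.53^0.3557 = exp(0.3557 × -0.6349) = 0.7979
Fraction lost = 1 − 0.7979 = 0.2021

20.2%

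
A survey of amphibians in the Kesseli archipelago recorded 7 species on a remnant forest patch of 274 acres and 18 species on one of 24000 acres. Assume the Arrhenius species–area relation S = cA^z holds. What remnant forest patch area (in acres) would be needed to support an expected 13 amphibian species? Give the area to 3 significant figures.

z = ln(18/7) / ln(24000/274) = 0.9445 / 4.4727 = 0.2112
c = 7 / 274^0.2112 = 7 / 3.272 = 2.14
A = (13/2.14)^(1/0.2112) ⇒ ln A = ln(6.076)/0.2112 = 8.5447
A = e^8.5447 ≈ 5139 acres

5140 acres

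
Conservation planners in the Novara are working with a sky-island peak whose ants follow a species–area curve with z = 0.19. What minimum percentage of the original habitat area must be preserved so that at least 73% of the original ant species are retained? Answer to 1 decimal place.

Need (A_new/A_old)^0.19 = 0.73, so A_new/A_old = 0.73^(1/0.19) = 0.73^5.263
ln(A_new/A_old) = ln 0.73 / 0.19 = -0.3147 / 0.19 = -1.6564
A_new/A_old = e^-1.6564 ≈ 0.1908

19.1%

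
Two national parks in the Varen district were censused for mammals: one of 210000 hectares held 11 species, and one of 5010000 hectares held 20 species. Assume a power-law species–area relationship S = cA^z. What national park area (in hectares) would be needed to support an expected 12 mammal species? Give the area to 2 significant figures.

330000 hectares

z = ln(20/11) / ln(5010000/210000) = 0.5978 / 3.1721 = 0.1885
c = 11 / 210000^0.1885 = 11 / 10.07 = 1.092
A = (12/1.092)^(1/0.1885) ⇒ ln A = ln(10.99)/0.1885 = 12.7165
A = e^12.7165 ≈ 333214 hectares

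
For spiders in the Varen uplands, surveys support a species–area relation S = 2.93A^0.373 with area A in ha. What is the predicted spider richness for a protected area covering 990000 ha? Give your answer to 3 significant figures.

S = 2.93 × 990000^0.373
ln S = ln 2.93 + 0.373 × ln 990000 = 1.0750 + 0.373 × 13.8055 = 6.2244
S = e^6.2244 ≈ 504.9

505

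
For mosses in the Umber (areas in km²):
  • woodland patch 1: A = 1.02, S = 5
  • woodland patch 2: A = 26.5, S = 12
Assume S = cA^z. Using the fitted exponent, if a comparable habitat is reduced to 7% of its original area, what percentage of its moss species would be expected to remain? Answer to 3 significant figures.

z = ln(12/5) / ln(26.5/1.02) = 0.8755 / 3.2573 = 0.2688
S_new/S_old = (A_new/A_old)^z = 0.07^0.2688 = exp(0.2688 × -2.6593) = 0.4893

48.9%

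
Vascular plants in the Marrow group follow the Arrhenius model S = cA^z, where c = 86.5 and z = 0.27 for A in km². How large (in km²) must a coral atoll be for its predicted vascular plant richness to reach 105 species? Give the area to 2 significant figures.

105 = 86.5 × A^0.27  ⇒  A^0.27 = 105/86.5 = 1.214
ln A = ln(1.214) / 0.27 = 0.1938 / 0.27 = 0.7178
A = e^0.7178 ≈ 2.05 km²

2.0 km²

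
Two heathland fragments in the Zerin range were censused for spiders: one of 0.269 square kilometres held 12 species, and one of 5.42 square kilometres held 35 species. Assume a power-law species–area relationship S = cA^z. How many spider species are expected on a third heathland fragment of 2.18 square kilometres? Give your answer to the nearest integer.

25

z = ln(35/12) / ln(5.42/0.269) = 1.0704 / 3.0031 = 0.3564
c = 12 / 0.269^0.3564 = 12 / 0.6262 = 19.16
S₃ = 19.16 × 2.18^0.3564 = 19.16 × 1.32 ≈ 25.3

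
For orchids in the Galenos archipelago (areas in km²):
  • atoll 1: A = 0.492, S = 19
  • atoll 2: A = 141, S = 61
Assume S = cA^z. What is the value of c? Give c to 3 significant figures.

z = ln(S₂/S₁) / ln(A₂/A₁) = ln(61/19) / ln(141/0.492) = 1.1664 / 5.6580 = 0.2062
c = S₁ / A₁^z = 19 / 0.492^0.2062 = 19 / 0.864 = 21.99

22.0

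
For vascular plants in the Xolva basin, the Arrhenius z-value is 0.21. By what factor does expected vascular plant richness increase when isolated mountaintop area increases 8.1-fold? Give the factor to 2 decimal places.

S₂/S₁ = (A₂/A₁)^z = 8.1^0.21
ln(S₂/S₁) = 0.21 × ln 8.1 = 0.21 × 2.0919 = 0.4393
S₂/S₁ = e^0.4393 ≈ 1.552

1.55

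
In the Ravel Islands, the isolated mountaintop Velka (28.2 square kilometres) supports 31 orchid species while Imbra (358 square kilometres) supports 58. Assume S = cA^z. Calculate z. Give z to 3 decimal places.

Taking logs: ln S = ln c + z ln A, so z = (ln S₂ − ln S₁)/(ln A₂ − ln A₁).
z = ln(58/31) / ln(358/28.2) = ln(1.871) / ln(12.7) = 0.6265 / 2.5412 = 0.2465

0.247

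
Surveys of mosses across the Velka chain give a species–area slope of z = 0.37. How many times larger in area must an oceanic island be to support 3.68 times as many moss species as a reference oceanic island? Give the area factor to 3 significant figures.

33.8

(A₂/A₁)^0.37 = 3.68, so A₂/A₁ = 3.68^(1/0.37) = 3.68^2.703
ln(A₂/A₁) = ln 3.68 / 0.37 = 1.3029 / 0.37 = 3.5214
A₂/A₁ = e^3.5214 ≈ 33.83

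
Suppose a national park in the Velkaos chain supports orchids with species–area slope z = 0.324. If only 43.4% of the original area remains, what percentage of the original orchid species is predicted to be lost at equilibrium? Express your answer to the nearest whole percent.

S_new/S_old = (A_new/A_old)^z = 0.434^0.324
= exp(0.324 × ln 0.434) = exp(0.324 × -0.8347) = exp(-0.2704) ≈ 0.763
Fraction lost = 1 − 0.763 = 0.237

24%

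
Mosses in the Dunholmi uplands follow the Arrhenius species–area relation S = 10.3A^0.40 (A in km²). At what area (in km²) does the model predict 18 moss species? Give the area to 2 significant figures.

4.0 km²

18 = 10.3 × A^0.4  ⇒  A^0.4 = 18/10.3 = 1.748
ln A = ln(1.748) / 0.4 = 0.5582 / 0.4 = 1.3956
A = e^1.3956 ≈ 4.037 km²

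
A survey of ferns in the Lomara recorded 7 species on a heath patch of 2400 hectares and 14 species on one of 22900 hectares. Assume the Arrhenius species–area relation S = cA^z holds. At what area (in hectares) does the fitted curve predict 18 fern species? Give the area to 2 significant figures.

z = ln(14/7) / ln(22900/2400) = 0.6931 / 2.2557 = 0.3073
c = 7 / 2400^0.3073 = 7 / 10.93 = 0.6403
A = (18/0.6403)^(1/0.3073) ⇒ ln A = ln(28.11)/0.3073 = 10.8567
A = e^10.8567 ≈ 51882 hectares

52000 hectares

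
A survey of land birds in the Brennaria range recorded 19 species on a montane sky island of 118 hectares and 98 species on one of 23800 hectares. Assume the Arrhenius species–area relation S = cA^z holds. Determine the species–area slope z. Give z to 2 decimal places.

Taking logs: ln S = ln c + z ln A, so z = (ln S₂ − ln S₁)/(ln A₂ − ln A₁).
z = ln(98/19) / ln(23800/118) = ln(5.158) / ln(201.7) = 1.6405 / 5.3068 = 0.3091

0.31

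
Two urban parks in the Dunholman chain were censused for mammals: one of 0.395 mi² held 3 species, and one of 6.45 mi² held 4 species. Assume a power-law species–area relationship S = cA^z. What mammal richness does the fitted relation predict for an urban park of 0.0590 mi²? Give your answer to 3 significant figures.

2.47

z = ln(4/3) / ln(6.45/0.395) = 0.2877 / 2.7929 = 0.1030
c = 3 / 0.395^0.1030 = 3 / 0.9088 = 3.301
S₃ = 3.301 × 0.059^0.1030 = 3.301 × 0.7471 ≈ 2.466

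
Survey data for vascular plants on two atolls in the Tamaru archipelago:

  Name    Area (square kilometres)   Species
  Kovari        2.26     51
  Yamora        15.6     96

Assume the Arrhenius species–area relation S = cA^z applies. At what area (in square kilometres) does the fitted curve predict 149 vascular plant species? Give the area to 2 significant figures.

z = ln(96/51) / ln(15.6/2.26) = 0.6325 / 1.9319 = 0.3274
c = 51 / 2.26^0.3274 = 51 / 1.306 = 39.05
A = (149/39.05)^(1/0.3274) ⇒ ln A = ln(3.816)/0.3274 = 4.0899
A = e^4.0899 ≈ 59.74 square kilometres

60 square kilometres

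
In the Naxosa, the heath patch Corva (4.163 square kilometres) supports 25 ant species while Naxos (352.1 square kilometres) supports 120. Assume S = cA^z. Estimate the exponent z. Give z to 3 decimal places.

Taking logs: ln S = ln c + z ln A, so z = (ln S₂ − ln S₁)/(ln A₂ − ln A₁).
z = ln(120/25) / ln(352.1/4.163) = ln(4.8) / ln(84.58) = 1.5686 / 4.4377 = 0.3535

0.353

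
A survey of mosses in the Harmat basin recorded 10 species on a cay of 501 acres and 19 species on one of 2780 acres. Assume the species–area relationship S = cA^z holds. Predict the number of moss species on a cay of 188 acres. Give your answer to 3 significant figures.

z = ln(19/10) / ln(2780/501) = 0.6419 / 1.7136 = 0.3746
c = 10 / 501^0.3746 = 10 / 10.26 = 0.9744
S₃ = 0.9744 × 188^0.3746 = 0.9744 × 7.109 ≈ 6.927

6.93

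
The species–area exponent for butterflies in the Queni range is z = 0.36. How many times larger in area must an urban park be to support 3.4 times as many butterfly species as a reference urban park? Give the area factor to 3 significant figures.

29.9

(A₂/A₁)^0.36 = 3.4, so A₂/A₁ = 3.4^(1/0.36) = 3.4^2.778
ln(A₂/A₁) = ln 3.4 / 0.36 = 1.2238 / 0.36 = 3.3994
A₂/A₁ = e^3.3994 ≈ 29.95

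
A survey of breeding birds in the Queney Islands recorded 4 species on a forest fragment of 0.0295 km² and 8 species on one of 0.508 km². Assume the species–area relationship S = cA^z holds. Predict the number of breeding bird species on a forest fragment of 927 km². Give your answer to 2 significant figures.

50

z = ln(8/4) / ln(0.508/0.0295) = 0.6931 / 2.8461 = 0.2435
c = 4 / 0.0295^0.2435 = 4 / 0.424 = 9.435
S₃ = 9.435 × 927^0.2435 = 9.435 × 5.28 ≈ 49.81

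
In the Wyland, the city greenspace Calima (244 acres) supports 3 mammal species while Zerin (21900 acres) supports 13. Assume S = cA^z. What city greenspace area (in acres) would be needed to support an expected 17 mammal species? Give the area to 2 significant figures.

50000 acres

z = ln(13/3) / ln(21900/244) = 1.4663 / 4.4971 = 0.3261
c = 3 / 244^0.3261 = 3 / 6.004 = 0.4997
A = (17/0.4997)^(1/0.3261) ⇒ ln A = ln(34.02)/0.3261 = 10.8170
A = e^10.8170 ≈ 49860 acres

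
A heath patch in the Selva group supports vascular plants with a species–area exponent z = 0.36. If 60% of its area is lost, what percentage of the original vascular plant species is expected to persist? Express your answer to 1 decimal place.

71.9%

S_new/S_old = (A_new/A_old)^z = 0.4^0.36
= exp(0.36 × ln 0.4) = exp(0.36 × -0.9163) = exp(-0.3299) ≈ 0.719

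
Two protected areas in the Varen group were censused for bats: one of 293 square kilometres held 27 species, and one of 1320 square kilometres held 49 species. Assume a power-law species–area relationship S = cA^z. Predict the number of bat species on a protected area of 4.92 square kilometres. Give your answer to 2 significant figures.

5.4

z = ln(49/27) / ln(1320/293) = 0.5960 / 1.5052 = 0.3959
c = 27 / 293^0.3959 = 27 / 9.479 = 2.849
S₃ = 2.849 × 4.92^0.3959 = 2.849 × 1.879 ≈ 5.353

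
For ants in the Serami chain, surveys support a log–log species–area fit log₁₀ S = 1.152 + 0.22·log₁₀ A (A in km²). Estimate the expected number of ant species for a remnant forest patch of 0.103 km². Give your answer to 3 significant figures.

8.61

S = 14.19 × 0.103^0.22
ln S = ln 14.19 + 0.22 × ln 0.103 = 2.6526 + 0.22 × -2.2730 = 2.1525
S = e^2.1525 ≈ 8.606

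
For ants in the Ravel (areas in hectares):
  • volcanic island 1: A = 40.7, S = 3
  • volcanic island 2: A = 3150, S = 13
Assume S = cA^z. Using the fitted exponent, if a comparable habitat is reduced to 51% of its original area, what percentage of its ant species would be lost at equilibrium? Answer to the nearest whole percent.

z = ln(13/3) / ln(3150/40.7) = 1.4663 / 4.3489 = 0.3372
S_new/S_old = (A_new/A_old)^z = 0.51^0.3372 = exp(0.3372 × -0.6733) = 0.7969
Fraction lost = 1 − 0.7969 = 0.2031

20%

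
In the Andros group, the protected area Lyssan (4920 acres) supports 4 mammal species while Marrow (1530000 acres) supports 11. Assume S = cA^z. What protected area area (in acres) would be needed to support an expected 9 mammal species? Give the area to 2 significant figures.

z = ln(11/4) / ln(1530000/4920) = 1.0116 / 5.7397 = 0.1762
c = 4 / 4920^0.1762 = 4 / 4.474 = 0.8941
A = (9/0.8941)^(1/0.1762) ⇒ ln A = ln(10.07)/0.1762 = 13.1022
A = e^13.1022 ≈ 490017 acres

490000 acres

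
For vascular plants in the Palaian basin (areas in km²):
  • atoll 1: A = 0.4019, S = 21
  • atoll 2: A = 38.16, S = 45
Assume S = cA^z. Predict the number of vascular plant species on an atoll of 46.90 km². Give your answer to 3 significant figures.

z = ln(45/21) / ln(38.16/0.4019) = 0.7621 / 4.5533 = 0.1674
c = 21 / 0.4019^0.1674 = 21 / 0.8585 = 24.46
S₃ = 24.46 × 46.9^0.1674 = 24.46 × 1.904 ≈ 46.58

46.6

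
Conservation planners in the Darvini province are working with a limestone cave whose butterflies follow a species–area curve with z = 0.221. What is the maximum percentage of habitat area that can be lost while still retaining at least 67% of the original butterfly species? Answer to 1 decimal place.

Need (A_new/A_old)^0.221 = 0.67, so A_new/A_old = 0.67^(1/0.221) = 0.67^4.525
ln(A_new/A_old) = ln 0.67 / 0.221 = -0.4005 / 0.221 = -1.8121
A_new/A_old = e^-1.8121 ≈ 0.1633
Fraction that can be lost = 1 − 0.1633 = 0.8367

83.7%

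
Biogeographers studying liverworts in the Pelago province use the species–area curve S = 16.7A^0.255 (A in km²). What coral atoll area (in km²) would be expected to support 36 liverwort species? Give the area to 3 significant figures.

36 = 16.7 × A^0.255  ⇒  A^0.255 = 36/16.7 = 2.156
ln A = ln(2.156) / 0.255 = 0.7681 / 0.255 = 3.0122
A = e^3.0122 ≈ 20.33 km²

20.3 km²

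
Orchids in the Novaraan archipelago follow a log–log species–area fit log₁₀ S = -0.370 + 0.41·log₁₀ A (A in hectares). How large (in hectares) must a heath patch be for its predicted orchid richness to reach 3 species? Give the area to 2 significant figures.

120 hectares

3 = 0.4266 × A^0.41  ⇒  A^0.41 = 3/0.4266 = 7.033
ln A = ln(7.033) / 0.41 = 1.9506 / 0.41 = 4.7575
A = e^4.7575 ≈ 116.5 hectares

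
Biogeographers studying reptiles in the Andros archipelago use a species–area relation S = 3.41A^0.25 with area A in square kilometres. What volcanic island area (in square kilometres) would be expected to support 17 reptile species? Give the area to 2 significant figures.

17 = 3.41 × A^0.25  ⇒  A^0.25 = 17/3.41 = 4.985
ln A = ln(4.985) / 0.25 = 1.6065 / 0.25 = 6.4260
A = e^6.4260 ≈ 617.7 square kilometres

620 square kilometres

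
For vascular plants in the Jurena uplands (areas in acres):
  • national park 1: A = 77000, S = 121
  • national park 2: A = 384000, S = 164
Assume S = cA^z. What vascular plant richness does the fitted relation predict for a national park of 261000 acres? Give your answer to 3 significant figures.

z = ln(164/121) / ln(384000/77000) = 0.3041 / 1.6068 = 0.1892
c = 121 / 77000^0.1892 = 121 / 8.408 = 14.39
S₃ = 14.39 × 261000^0.1892 = 14.39 × 10.59 ≈ 152.4

152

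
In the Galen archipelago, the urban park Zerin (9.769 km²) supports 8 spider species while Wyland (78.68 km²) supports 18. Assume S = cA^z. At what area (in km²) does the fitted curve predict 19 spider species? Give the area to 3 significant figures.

90.4 km²

z = ln(18/8) / ln(78.68/9.769) = 0.8109 / 2.0862 = 0.3887
c = 8 / 9.769^0.3887 = 8 / 2.425 = 3.299
A = (19/3.299)^(1/0.3887) ⇒ ln A = ln(5.76)/0.3887 = 4.5045
A = e^4.5045 ≈ 90.42 km²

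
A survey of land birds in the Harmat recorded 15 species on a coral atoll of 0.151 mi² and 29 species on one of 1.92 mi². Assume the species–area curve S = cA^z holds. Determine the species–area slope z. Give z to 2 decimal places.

0.26

Taking logs: ln S = ln c + z ln A, so z = (ln S₂ − ln S₁)/(ln A₂ − ln A₁).
z = ln(29/15) / ln(1.92/0.151) = ln(1.933) / ln(12.72) = 0.6592 / 2.5428 = 0.2593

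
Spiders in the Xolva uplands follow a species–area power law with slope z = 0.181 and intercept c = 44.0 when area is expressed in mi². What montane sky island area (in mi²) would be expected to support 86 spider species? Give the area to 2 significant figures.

41 mi²

86 = 44 × A^0.181  ⇒  A^0.181 = 86/44 = 1.955
ln A = ln(1.955) / 0.181 = 0.6702 / 0.181 = 3.7025
A = e^3.7025 ≈ 40.55 mi²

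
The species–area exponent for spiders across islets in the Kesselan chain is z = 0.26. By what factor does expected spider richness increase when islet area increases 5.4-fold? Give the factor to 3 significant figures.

1.55

S₂/S₁ = (A₂/A₁)^z = 5.4^0.26
ln(S₂/S₁) = 0.26 × ln 5.4 = 0.26 × 1.6864 = 0.4385
S₂/S₁ = e^0.4385 ≈ 1.55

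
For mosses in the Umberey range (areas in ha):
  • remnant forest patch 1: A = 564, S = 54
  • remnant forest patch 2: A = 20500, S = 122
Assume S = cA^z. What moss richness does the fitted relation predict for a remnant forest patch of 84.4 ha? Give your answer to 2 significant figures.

z = ln(122/54) / ln(20500/564) = 0.8150 / 3.5931 = 0.2268
c = 54 / 564^0.2268 = 54 / 4.208 = 12.83
S₃ = 12.83 × 84.4^0.2268 = 12.83 × 2.735 ≈ 35.1

35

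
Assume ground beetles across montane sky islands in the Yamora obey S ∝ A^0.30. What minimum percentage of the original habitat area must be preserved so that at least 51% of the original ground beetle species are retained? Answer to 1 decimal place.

10.6%

Need (A_new/A_old)^0.3 = 0.51, so A_new/A_old = 0.51^(1/0.3) = 0.51^3.333
ln(A_new/A_old) = ln 0.51 / 0.3 = -0.6733 / 0.3 = -2.2445
A_new/A_old = e^-2.2445 ≈ 0.106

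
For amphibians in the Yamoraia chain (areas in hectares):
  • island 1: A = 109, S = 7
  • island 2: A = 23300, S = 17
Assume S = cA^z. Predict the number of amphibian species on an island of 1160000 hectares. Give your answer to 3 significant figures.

z = ln(17/7) / ln(23300/109) = 0.8873 / 5.3649 = 0.1654
c = 7 / 109^0.1654 = 7 / 2.173 = 3.222
S₃ = 3.222 × 1160000^0.1654 = 3.222 × 10.07 ≈ 32.44

32.4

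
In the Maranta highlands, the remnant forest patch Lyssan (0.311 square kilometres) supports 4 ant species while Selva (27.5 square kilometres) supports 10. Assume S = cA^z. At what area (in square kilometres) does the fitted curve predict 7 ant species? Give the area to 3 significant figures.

z = ln(10/4) / ln(27.5/0.311) = 0.9163 / 4.4821 = 0.2044
c = 4 / 0.311^0.2044 = 4 / 0.7876 = 5.079
A = (7/5.079)^(1/0.2044) ⇒ ln A = ln(1.378)/0.2044 = 1.5695
A = e^1.5695 ≈ 4.804 square kilometres

4.80 square kilometres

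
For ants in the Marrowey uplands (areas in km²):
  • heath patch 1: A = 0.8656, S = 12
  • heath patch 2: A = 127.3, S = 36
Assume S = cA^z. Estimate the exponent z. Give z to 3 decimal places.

Taking logs: ln S = ln c + z ln A, so z = (ln S₂ − ln S₁)/(ln A₂ − ln A₁).
z = ln(36/12) / ln(127.3/0.8656) = ln(3) / ln(147.1) = 1.0986 / 4.9909 = 0.2201

0.220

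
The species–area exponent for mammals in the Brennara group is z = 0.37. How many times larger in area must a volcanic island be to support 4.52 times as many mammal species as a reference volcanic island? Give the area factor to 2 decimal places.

58.97

(A₂/A₁)^0.37 = 4.52, so A₂/A₁ = 4.52^(1/0.37) = 4.52^2.703
ln(A₂/A₁) = ln 4.52 / 0.37 = 1.5085 / 0.37 = 4.0771
A₂/A₁ = e^4.0771 ≈ 58.97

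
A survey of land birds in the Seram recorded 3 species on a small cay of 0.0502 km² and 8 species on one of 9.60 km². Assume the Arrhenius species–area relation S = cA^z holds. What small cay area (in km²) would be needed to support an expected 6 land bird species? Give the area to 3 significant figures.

2.06 km²

z = ln(8/3) / ln(9.6/0.0502) = 0.9808 / 5.2535 = 0.1867
c = 3 / 0.0502^0.1867 = 3 / 0.572 = 5.244
A = (6/5.244)^(1/0.1867) ⇒ ln A = ln(1.144)/0.1867 = 0.7209
A = e^0.7209 ≈ 2.056 km²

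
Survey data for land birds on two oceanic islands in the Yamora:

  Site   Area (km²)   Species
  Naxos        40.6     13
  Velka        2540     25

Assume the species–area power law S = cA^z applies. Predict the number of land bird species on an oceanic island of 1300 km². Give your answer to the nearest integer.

22

z = ln(25/13) / ln(2540/40.6) = 0.6539 / 4.1362 = 0.1581
c = 13 / 40.6^0.1581 = 13 / 1.796 = 7.238
S₃ = 7.238 × 1300^0.1581 = 7.238 × 3.107 ≈ 22.49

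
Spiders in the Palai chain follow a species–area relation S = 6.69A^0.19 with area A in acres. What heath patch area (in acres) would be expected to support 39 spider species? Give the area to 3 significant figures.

39 = 6.69 × A^0.19  ⇒  A^0.19 = 39/6.69 = 5.83
ln A = ln(5.83) / 0.19 = 1.7629 / 0.19 = 9.2787
A = e^9.2787 ≈ 10707 acres

10700 acres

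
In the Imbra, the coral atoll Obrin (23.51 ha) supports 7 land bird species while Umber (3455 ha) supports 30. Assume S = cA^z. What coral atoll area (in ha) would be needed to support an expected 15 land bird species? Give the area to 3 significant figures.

321 ha

z = ln(30/7) / ln(3455/23.51) = 1.4553 / 4.9902 = 0.2916
c = 7 / 23.51^0.2916 = 7 / 2.511 = 2.787
A = (15/2.787)^(1/0.2916) ⇒ ln A = ln(5.381)/0.2916 = 5.7708
A = e^5.7708 ≈ 320.8 ha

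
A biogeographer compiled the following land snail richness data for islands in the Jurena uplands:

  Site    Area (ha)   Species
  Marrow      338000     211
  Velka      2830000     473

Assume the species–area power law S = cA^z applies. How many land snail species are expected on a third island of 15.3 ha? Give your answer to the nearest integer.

z = ln(473/211) / ln(2830000/338000) = 0.8072 / 2.1250 = 0.3799
c = 211 / 338000^0.3799 = 211 / 126 = 1.675
S₃ = 1.675 × 15.3^0.3799 = 1.675 × 2.819 ≈ 4.721

5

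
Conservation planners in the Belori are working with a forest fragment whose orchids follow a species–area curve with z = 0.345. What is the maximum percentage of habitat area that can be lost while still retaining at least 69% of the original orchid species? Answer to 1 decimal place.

Need (A_new/A_old)^0.345 = 0.69, so A_new/A_old = 0.69^(1/0.345) = 0.69^2.899
ln(A_new/A_old) = ln 0.69 / 0.345 = -0.3711 / 0.345 = -1.0755
A_new/A_old = e^-1.0755 ≈ 0.3411
Fraction that can be lost = 1 − 0.3411 = 0.6589

65.9%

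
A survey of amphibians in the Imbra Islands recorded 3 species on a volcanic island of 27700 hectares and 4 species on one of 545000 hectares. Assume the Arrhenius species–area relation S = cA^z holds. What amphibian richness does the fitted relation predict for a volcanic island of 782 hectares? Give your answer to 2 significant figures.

2.1

z = ln(4/3) / ln(545000/27700) = 0.2877 / 2.9794 = 0.0966
c = 3 / 27700^0.0966 = 3 / 2.685 = 1.117
S₃ = 1.117 × 782^0.0966 = 1.117 × 1.903 ≈ 2.126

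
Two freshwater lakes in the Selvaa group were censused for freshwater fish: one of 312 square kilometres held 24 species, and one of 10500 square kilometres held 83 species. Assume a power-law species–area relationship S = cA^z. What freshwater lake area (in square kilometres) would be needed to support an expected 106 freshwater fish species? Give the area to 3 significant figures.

z = ln(83/24) / ln(10500/312) = 1.2408 / 3.5161 = 0.3529
c = 24 / 312^0.3529 = 24 / 7.588 = 3.163
A = (106/3.163)^(1/0.3529) ⇒ ln A = ln(33.52)/0.3529 = 9.9523
A = e^9.9523 ≈ 21000 square kilometres

21000 square kilometres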